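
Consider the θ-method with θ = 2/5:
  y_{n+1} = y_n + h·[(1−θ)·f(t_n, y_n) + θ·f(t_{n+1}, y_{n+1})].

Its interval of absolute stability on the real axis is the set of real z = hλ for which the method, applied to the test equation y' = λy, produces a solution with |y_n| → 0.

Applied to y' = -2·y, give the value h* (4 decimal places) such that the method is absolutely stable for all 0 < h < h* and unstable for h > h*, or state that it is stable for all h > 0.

Set f=λy, z=hλ:
  y_{n+1} = y_n + z·[3/5·y_n + 2/5·y_{n+1}] ⇒ (1 − 2/5z)y_{n+1} = (1 + 3/5z)y_n
  ⇒ R(z) = (1 + 3/5z)/(1 − 2/5z).

Need |R(x)|<1, x<0.
x=-1.72: |R|=0.0190
R=−1: 1+3/5x = −1+2/5x ⇒ -1/5x=2 ⇒ x=2/(-1/5)=-10.0000
Confirm numerically:
  x=-8.899: |R|=0.95171 <1
  x=-7.396: |R|=0.86843 <1
  x=-4.909: |R|=0.65643 <1
  x=-10.481: |R|=1.01853 >1
  x=-10.365: |R|=1.01419 >1
Stable set (-10.0000, 0).

(-10.0000,0); λ=-2 ⇒ h* = (10)/2 = 5.0000.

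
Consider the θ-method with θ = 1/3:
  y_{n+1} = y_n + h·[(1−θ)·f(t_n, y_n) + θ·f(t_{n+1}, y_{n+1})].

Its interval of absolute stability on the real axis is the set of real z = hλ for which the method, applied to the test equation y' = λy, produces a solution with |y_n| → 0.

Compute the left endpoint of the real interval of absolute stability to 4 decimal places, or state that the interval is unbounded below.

left endpoint -6.0000.

Set f=λy, z=hλ:
  y_{n+1} = y_n + z·[2/3·y_n + 1/3·y_{n+1}] ⇒ (1 − 1/3z)y_{n+1} = (1 + 2/3z)y_n
  ⇒ R(z) = (1 + 2/3z)/(1 − 1/3z).

Need |R(x)|<1, x<0.
x=-1.29: |R|=0.0979
R=−1: 1+2/3x = −1+1/3x ⇒ -1/3x=2 ⇒ x=2/(-1/3)=-6.0000
Confirm numerically:
  x=-4.788: |R|=0.84438 <1
  x=-4.580: |R|=0.81266 <1
  x=-3.863: |R|=0.68862 <1
  x=-2.813: |R|=0.45175 <1
  x=-6.253: |R|=1.02734 >1
  x=-6.150: |R|=1.01639 >1
So |R|<1 on (-6.0000, 0).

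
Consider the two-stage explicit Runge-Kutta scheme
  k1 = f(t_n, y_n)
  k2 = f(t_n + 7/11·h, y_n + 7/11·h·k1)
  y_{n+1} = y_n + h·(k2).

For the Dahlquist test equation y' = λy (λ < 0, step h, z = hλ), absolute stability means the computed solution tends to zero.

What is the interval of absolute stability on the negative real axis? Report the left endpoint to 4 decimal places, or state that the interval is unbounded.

Set f=λy, z=hλ:
  k1=λy_n ⇒ h·k1=z·y_n;  k2=λ(1+7/11z)y_n ⇒ h·k2=z(1+7/11z)y_n
  y_{n+1}/y_n = 1 + z(1+7/11z) = 1 + z + 7/11z²
  R(z) = 1 + z + 7/11z².

Solve |R(x)|<1 on ℝ⁻.
x=-1.24: |R|=0.7385
R=1: x+7/11x²=0 ⇒ x=−11/7=-1.5714; min R=1−1/(4·7/11)=0.6071>−1
Confirm numerically:
  x=-1.439: |R|=0.87873 <1
  x=-1.235: |R|=0.73560 <1
  x=-1.142: |R|=0.68792 <1
  x=-0.824: |R|=0.60808 <1
  x=-1.751: |R|=1.20009 >1
  x=-1.729: |R|=1.17337 >1
  x=-1.600: |R|=1.02909 >1
Stable set (-1.5714, 0).

z∈(-1.5714,0).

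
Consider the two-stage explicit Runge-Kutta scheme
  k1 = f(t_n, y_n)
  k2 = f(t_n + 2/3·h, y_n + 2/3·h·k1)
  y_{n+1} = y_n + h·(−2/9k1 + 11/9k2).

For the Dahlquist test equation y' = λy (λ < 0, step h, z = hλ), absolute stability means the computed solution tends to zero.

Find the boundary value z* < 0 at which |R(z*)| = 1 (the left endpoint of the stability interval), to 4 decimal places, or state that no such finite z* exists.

left endpoint -1.2273.

With y'=λy (z=hλ):
  k1=λy_n ⇒ h·k1=z·y_n;  k2=λ(1+2/3z)y_n ⇒ h·k2=z(1+2/3z)y_n
  y_{n+1}/y_n = 1 − 2/9z + 11/9z(1+2/3z) = 1 + z + 22/27z²
  so R(z) = 1 + z + 22/27z².

Need |R(x)|<1, x<0.
x=-0.48: |R|=0.7077
R=1: x+22/27x²=0 ⇒ x=−27/22=-1.2273; min R=1−1/(4·22/27)=0.6932>−1
Confirm numerically:
  x=-1.195: |R|=0.96858 <1
  x=-0.827: |R|=0.73028 <1
  x=-0.700: |R|=0.69926 <1
  x=-1.629: |R|=1.53323 >1
  x=-1.475: |R|=1.29773 >1
  x=-1.369: |R|=1.15809 >1
Stable set (-1.2273, 0).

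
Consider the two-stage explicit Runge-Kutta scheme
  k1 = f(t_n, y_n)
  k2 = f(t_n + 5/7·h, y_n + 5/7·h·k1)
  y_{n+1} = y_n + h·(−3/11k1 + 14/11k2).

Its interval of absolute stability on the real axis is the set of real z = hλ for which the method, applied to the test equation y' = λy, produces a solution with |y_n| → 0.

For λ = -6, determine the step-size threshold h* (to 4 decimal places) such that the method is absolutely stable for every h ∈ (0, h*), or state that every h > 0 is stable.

With y'=λy (z=hλ):
  k1=λy_n ⇒ h·k1=z·y_n;  k2=λ(1+5/7z)y_n ⇒ h·k2=z(1+5/7z)y_n
  y_{n+1}/y_n = 1 − 3/11z + 14/11z(1+5/7z) = 1 + z + 10/11z²
  ⇒ R(z) = 1 + z + 10/11z².

Find x<0 with |R(x)|<1.
x=-1.73: |R|=1.9908
R=1: x+10/11x²=0 ⇒ x=−11/10=-1.1000; min R=1−1/(4·10/11)=0.7250>−1
Confirm numerically:
  x=-1.002: |R|=0.91073 <1
  x=-0.856: |R|=0.81012 <1
  x=-0.589: |R|=0.72638 <1
  x=-1.567: |R|=1.66526 >1
  x=-1.491: |R|=1.52998 >1
Interval (-1.1000, 0).

(-1.1000,0); λ=-6 ⇒ h* = (11/10)/6 = 0.1833.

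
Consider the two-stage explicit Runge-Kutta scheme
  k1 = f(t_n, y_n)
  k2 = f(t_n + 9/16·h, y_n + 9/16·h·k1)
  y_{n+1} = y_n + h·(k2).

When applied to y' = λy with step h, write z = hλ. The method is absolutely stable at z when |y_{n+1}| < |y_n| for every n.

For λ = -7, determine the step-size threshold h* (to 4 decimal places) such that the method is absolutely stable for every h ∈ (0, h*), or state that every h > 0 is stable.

On y'=λy, z=hλ:
  k1=λy_n ⇒ h·k1=z·y_n;  k2=λ(1+9/16z)y_n ⇒ h·k2=z(1+9/16z)y_n
  y_{n+1}/y_n = 1 + z(1+9/16z) = 1 + z + 9/16z²
  R(z) = 1 + z + 9/16z².

Need |R(x)|<1, x<0.
x=-0.4: |R|=0.6900
R=1: x+9/16x²=0 ⇒ x=−16/9=-1.7778; min R=1−1/(4·9/16)=0.5556>−1
Confirm numerically:
  x=-1.683: |R|=0.91028 <1
  x=-1.321: |R|=0.66059 <1
  x=-0.830: |R|=0.55751 <1
  x=-2.176: |R|=1.48742 >1
  x=-2.094: |R|=1.37247 >1
  x=-1.941: |R|=1.17821 >1
Stable set (-1.7778, 0).

(-1.7778,0); λ=-7 ⇒ h* = (16/9)/7 = 0.2540.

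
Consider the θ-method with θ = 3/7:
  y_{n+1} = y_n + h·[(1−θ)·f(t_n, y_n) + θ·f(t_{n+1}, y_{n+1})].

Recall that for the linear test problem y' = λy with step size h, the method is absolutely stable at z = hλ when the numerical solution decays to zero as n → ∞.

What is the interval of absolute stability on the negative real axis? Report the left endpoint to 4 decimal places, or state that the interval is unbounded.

z∈(-14.0000,0).

Set f=λy, z=hλ:
  y_{n+1} = y_n + z·[4/7·y_n + 3/7·y_{n+1}] ⇒ (1 − 3/7z)y_{n+1} = (1 + 4/7z)y_n
  ⇒ R(z) = (1 + 4/7z)/(1 − 3/7z).

Solve |R(x)|<1 on ℝ⁻.
x=-0.32: |R|=0.7186
R=−1: 1+4/7x = −1+3/7x ⇒ -1/7x=2 ⇒ x=2/(-1/7)=-14.0000
Confirm numerically:
  x=-12.969: |R|=0.97754 <1
  x=-9.884: |R|=0.88770 <1
  x=-6.367: |R|=0.70756 <1
  x=-14.204: |R|=1.00411 >1
  x=-14.084: |R|=1.00171 >1
Interval (-14.0000, 0).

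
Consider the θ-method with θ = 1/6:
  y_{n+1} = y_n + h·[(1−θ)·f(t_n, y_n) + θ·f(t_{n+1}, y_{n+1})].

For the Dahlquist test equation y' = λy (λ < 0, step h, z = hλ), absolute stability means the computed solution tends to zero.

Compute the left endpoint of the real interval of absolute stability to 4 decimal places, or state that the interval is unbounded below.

On y'=λy, z=hλ:
  y_{n+1} = y_n + z·[5/6·y_n + 1/6·y_{n+1}] ⇒ (1 − 1/6z)y_{n+1} = (1 + 5/6z)y_n
  R(z) = (1 + 5/6z)/(1 − 1/6z).

Boundary: |R(x)|=1, x<0.
x=-0.91: |R|=0.2098
R=−1: 1+5/6x = −1+1/6x ⇒ -2/3x=2 ⇒ x=2/(-2/3)=-3.0000
Confirm numerically:
  x=-2.750: |R|=0.88571 <1
  x=-2.525: |R|=0.77713 <1
  x=-1.701: |R|=0.32528 <1
  x=-3.544: |R|=1.22800 >1
  x=-3.504: |R|=1.21212 >1
Interval (-3.0000, 0).

z* = -3.0000.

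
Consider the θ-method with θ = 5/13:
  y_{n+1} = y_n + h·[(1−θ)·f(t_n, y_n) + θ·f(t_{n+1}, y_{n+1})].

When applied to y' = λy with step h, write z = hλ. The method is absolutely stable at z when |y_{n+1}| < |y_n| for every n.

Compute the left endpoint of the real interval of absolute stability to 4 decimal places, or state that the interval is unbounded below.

With y'=λy (z=hλ):
  y_{n+1} = y_n + z·[8/13·y_n + 5/13·y_{n+1}] ⇒ (1 − 5/13z)y_{n+1} = (1 + 8/13z)y_n
  R(z) = (1 + 8/13z)/(1 − 5/13z).

Solve |R(x)|<1 on ℝ⁻.
x=-1.19: |R|=0.1836
R=−1: 1+8/13x = −1+5/13x ⇒ -3/13x=2 ⇒ x=2/(-3/13)=-8.6667
Confirm numerically:
  x=-6.960: |R|=0.89289 <1
  x=-6.791: |R|=0.88016 <1
  x=-6.205: |R|=0.83225 <1
  x=-5.997: |R|=0.81368 <1
  x=-8.770: |R|=1.00545 >1
  x=-8.713: |R|=1.00246 >1
Interval (-8.6667, 0).

z* = -8.6667.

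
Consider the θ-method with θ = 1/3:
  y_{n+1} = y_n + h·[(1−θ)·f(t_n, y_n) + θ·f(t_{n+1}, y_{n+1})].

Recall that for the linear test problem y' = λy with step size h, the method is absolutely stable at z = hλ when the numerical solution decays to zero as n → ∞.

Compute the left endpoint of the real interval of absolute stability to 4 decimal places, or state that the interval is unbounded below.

Set f=λy, z=hλ:
  y_{n+1} = y_n + z·[2/3·y_n + 1/3·y_{n+1}] ⇒ (1 − 1/3z)y_{n+1} = (1 + 2/3z)y_n
  so R(z) = (1 + 2/3z)/(1 − 1/3z).

Find x<0 with |R(x)|<1.
x=-0.46: |R|=0.6012
R=−1: 1+2/3x = −1+1/3x ⇒ -1/3x=2 ⇒ x=2/(-1/3)=-6.0000
Confirm numerically:
  x=-3.220: |R|=0.55305 <1
  x=-2.601: |R|=0.39314 <1
  x=-2.539: |R|=0.37516 <1
  x=-6.381: |R|=1.04061 >1
  x=-6.118: |R|=1.01294 >1
So |R|<1 on (-6.0000, 0).

z* = -6.0000.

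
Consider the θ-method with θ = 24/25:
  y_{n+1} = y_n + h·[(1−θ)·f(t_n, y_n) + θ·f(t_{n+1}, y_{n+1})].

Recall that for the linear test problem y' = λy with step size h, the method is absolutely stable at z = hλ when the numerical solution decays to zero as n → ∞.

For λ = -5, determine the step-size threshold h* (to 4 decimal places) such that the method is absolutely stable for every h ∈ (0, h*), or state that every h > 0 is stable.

Test eqn y'=λy, z=hλ:
  y_{n+1} = y_n + z·[1/25·y_n + 24/25·y_{n+1}] ⇒ (1 − 24/25z)y_{n+1} = (1 + 1/25z)y_n
  Hence R(z) = (1 + 1/25z)/(1 − 24/25z).

Find x<0 with |R(x)|<1.
x=-1.6: |R|=0.3691
x=-2: |R|=0.3151
x=-10: |R|=0.0566
x=-100: |R|=0.0309
θ=24/25≥1/2 ⇒ |1+1/25x|<|1−24/25x| ∀x<0 ⇒ stable on all of ℝ⁻.

(−∞, 0) — no finite endpoint. Any h>0 works for λ=-5.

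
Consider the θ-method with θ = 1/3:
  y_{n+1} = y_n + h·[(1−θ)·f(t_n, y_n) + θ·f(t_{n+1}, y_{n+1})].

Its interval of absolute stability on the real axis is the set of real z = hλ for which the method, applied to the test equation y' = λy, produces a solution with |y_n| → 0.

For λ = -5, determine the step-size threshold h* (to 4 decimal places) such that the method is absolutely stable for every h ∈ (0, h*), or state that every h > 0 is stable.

Test eqn y'=λy, z=hλ:
  y_{n+1} = y_n + z·[2/3·y_n + 1/3·y_{n+1}] ⇒ (1 − 1/3z)y_{n+1} = (1 + 2/3z)y_n
  so R(z) = (1 + 2/3z)/(1 − 1/3z).

Solve |R(x)|<1 on ℝ⁻.
x=-1.58: |R|=0.0349
R=−1: 1+2/3x = −1+1/3x ⇒ -1/3x=2 ⇒ x=2/(-1/3)=-6.0000
Confirm numerically:
  x=-5.946: |R|=0.99396 <1
  x=-5.395: |R|=0.92793 <1
  x=-5.118: |R|=0.89135 <1
  x=-3.995: |R|=0.71337 <1
  x=-6.135: |R|=1.01478 >1
  x=-6.086: |R|=1.00947 >1
Interval (-6.0000, 0).

(-6.0000,0); λ=-5 ⇒ h* = (6)/5 = 1.2000.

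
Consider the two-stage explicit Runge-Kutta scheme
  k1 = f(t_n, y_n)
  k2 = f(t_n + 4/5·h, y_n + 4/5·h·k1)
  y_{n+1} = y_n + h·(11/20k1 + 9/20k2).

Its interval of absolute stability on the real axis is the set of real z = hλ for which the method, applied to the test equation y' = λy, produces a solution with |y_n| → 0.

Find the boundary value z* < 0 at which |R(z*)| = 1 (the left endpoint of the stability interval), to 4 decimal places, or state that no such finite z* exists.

Set f=λy, z=hλ:
  k1=λy_n ⇒ h·k1=z·y_n;  k2=λ(1+4/5z)y_n ⇒ h·k2=z(1+4/5z)y_n
  y_{n+1}/y_n = 1 + 11/20z + 9/20z(1+4/5z) = 1 + z + 9/25z²
  ⇒ R(z) = 1 + z + 9/25z².

Solve |R(x)|<1 on ℝ⁻.
x=-0.64: |R|=0.5075
R=1: x+9/25x²=0 ⇒ x=−25/9=-2.7778; min R=1−1/(4·9/25)=0.3056>−1
Confirm numerically:
  x=-2.587: |R|=0.82232 <1
  x=-2.493: |R|=0.74442 <1
  x=-2.401: |R|=0.67433 <1
  x=-1.761: |R|=0.35540 <1
  x=-3.310: |R|=1.63420 >1
  x=-3.277: |R|=1.58894 >1
Stable set (-2.7778, 0).

z* = -2.7778.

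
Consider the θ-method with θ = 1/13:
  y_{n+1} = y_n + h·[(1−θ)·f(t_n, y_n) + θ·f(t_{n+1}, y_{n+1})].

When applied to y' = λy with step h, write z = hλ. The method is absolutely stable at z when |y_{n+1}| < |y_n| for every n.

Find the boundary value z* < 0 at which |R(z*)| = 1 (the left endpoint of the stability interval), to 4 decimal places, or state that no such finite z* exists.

Test eqn y'=λy, z=hλ:
  y_{n+1} = y_n + z·[12/13·y_n + 1/13·y_{n+1}] ⇒ (1 − 1/13z)y_{n+1} = (1 + 12/13z)y_n
  so R(z) = (1 + 12/13z)/(1 − 1/13z).

Boundary: |R(x)|=1, x<0.
x=-1.53: |R|=0.3689
R=−1: 1+12/13x = −1+1/13x ⇒ -11/13x=2 ⇒ x=2/(-11/13)=-2.3636
Confirm numerically:
  x=-2.018: |R|=0.74684 <1
  x=-1.252: |R|=0.14202 <1
  x=-1.200: |R|=0.09859 <1
  x=-2.882: |R|=1.35902 >1
  x=-2.592: |R|=1.16111 >1
Interval (-2.3636, 0).

z* = -2.3636.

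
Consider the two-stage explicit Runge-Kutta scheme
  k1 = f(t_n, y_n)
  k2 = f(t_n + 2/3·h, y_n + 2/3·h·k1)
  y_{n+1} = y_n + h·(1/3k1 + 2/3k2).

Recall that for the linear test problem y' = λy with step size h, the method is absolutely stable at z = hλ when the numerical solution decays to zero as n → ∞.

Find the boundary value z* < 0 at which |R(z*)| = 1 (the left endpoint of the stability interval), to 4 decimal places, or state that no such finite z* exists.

Set f=λy, z=hλ:
  k1=λy_n ⇒ h·k1=z·y_n;  k2=λ(1+2/3z)y_n ⇒ h·k2=z(1+2/3z)y_n
  y_{n+1}/y_n = 1 + 1/3z + 2/3z(1+2/3z) = 1 + z + 4/9z²
  Hence R(z) = 1 + z + 4/9z².

Find x<0 with |R(x)|<1.
x=-0.43: |R|=0.6522
R=1: x+4/9x²=0 ⇒ x=−9/4=-2.2500; min R=1−1/(4·4/9)=0.4375>−1
Confirm numerically:
  x=-2.224: |R|=0.97430 <1
  x=-1.856: |R|=0.67499 <1
  x=-1.779: |R|=0.62760 <1
  x=-1.367: |R|=0.46353 <1
  x=-2.667: |R|=1.49428 >1
  x=-2.361: |R|=1.11648 >1
Stable set (-2.2500, 0).

z* = -2.2500.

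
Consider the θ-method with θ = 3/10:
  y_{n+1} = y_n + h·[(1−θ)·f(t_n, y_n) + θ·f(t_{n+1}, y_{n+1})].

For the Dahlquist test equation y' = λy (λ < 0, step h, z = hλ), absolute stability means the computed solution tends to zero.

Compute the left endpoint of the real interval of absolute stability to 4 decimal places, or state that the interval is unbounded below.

On y'=λy, z=hλ:
  y_{n+1} = y_n + z·[7/10·y_n + 3/10·y_{n+1}] ⇒ (1 − 3/10z)y_{n+1} = (1 + 7/10z)y_n
  so R(z) = (1 + 7/10z)/(1 − 3/10z).

Find x<0 with |R(x)|<1.
x=-1.73: |R|=0.1389
R=−1: 1+7/10x = −1+3/10x ⇒ -2/5x=2 ⇒ x=2/(-2/5)=-5.0000
Confirm numerically:
  x=-4.616: |R|=0.93559 <1
  x=-4.188: |R|=0.85605 <1
  x=-3.132: |R|=0.61477 <1
  x=-5.442: |R|=1.06716 >1
  x=-5.397: |R|=1.06063 >1
So |R|<1 on (-5.0000, 0).

z* = -5.0000.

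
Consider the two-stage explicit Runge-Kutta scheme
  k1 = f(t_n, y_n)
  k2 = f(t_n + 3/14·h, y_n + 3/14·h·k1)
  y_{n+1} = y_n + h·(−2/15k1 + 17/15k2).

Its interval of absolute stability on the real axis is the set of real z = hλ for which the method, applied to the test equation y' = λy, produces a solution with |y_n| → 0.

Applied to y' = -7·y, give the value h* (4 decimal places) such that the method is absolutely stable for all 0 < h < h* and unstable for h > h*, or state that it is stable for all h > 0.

(-4.1176,0); λ=-7 ⇒ h* = (70/17)/7 = 0.5882.

On y'=λy, z=hλ:
  k1=λy_n ⇒ h·k1=z·y_n;  k2=λ(1+3/14z)y_n ⇒ h·k2=z(1+3/14z)y_n
  y_{n+1}/y_n = 1 − 2/15z + 17/15z(1+3/14z) = 1 + z + 17/70z²
  ⇒ R(z) = 1 + z + 17/70z².

Find x<0 with |R(x)|<1.
x=-0.78: |R|=0.3678
R=1: x+17/70x²=0 ⇒ x=−70/17=-4.1176; min R=1−1/(4·17/70)=-0.0294>−1
Confirm numerically:
  x=-3.965: |R|=0.85301 <1
  x=-3.173: |R|=0.27207 <1
  x=-2.995: |R|=0.18343 <1
  x=-1.942: |R|=0.02610 <1
  x=-4.697: |R|=1.66087 >1
  x=-4.503: |R|=1.42142 >1
  x=-4.442: |R|=1.34990 >1
Stable set (-4.1176, 0).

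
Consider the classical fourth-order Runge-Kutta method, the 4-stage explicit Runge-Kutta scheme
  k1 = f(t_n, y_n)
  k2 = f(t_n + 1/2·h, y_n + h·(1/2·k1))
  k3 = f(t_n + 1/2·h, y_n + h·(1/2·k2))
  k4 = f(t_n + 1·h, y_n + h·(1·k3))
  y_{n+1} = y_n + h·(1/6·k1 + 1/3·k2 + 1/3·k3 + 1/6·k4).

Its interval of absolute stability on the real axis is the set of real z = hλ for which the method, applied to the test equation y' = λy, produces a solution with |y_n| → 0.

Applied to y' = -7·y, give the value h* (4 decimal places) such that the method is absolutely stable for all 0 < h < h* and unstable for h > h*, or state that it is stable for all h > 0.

Test eqn y'=λy, z=hλ:
  order 4, 4-stage ⇒ R(z)=1+z+z^2/2+z^3/6+z^4/24
  (e.g. R(-1.64)=0.27106, |R|=0.27106)

Boundary: |R(x)|=1, x<0.
x=-1.64: |R|=0.2711
|R(-1.88)|=0.3003 |R(-1.6)|=0.2704 |R(-1.15)|=0.3306
Bisect:
  x_lo=-3.6749 |R|=3.4054  x_hi=-0.3415 |R|=0.7108
  mid=-2.00819 |R|=0.33610 →hi
  mid=-2.84156 |R|=1.08819 →lo
  mid=-2.42487 |R|=0.57936 →hi
  mid=-2.63321 |R|=0.79390 →hi
  mid=-2.73739 |R|=0.93014 →hi
  mid=-2.78947 |R|=1.00632 →lo
  mid=-2.76343 |R|=0.96753 →hi
  mid=-2.77645 |R|=0.98675 →hi
  mid=-2.78296 |R|=0.99649 →hi
  ...
  [-2.78540,-2.78520] ⇒ x*=-2.7853
Interval (-2.7853, 0).

(-2.7853,0); λ=-7 ⇒ h* = 0.3979.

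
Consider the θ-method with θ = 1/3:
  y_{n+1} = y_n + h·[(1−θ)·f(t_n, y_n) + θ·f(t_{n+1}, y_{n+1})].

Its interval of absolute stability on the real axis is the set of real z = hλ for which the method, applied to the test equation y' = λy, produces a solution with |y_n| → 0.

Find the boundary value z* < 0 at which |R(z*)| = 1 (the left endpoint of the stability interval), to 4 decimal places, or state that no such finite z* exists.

left endpoint -6.0000.

On y'=λy, z=hλ:
  y_{n+1} = y_n + z·[2/3·y_n + 1/3·y_{n+1}] ⇒ (1 − 1/3z)y_{n+1} = (1 + 2/3z)y_n
  so R(z) = (1 + 2/3z)/(1 − 1/3z).

Find x<0 with |R(x)|<1.
x=-1.5: |R|=0.0000
R=−1: 1+2/3x = −1+1/3x ⇒ -1/3x=2 ⇒ x=2/(-1/3)=-6.0000
Confirm numerically:
  x=-4.935: |R|=0.86578 <1
  x=-4.432: |R|=0.78902 <1
  x=-4.116: |R|=0.73524 <1
  x=-6.432: |R|=1.04580 >1
  x=-6.327: |R|=1.03506 >1
  x=-6.081: |R|=1.00892 >1
Interval (-6.0000, 0).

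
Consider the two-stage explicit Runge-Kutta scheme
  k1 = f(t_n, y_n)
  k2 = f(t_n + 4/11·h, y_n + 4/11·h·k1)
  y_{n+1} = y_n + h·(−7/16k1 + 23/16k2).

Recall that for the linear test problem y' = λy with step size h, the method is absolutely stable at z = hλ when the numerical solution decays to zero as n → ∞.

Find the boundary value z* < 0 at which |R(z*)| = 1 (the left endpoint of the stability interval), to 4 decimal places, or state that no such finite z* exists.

On y'=λy, z=hλ:
  k1=λy_n ⇒ h·k1=z·y_n;  k2=λ(1+4/11z)y_n ⇒ h·k2=z(1+4/11z)y_n
  y_{n+1}/y_n = 1 − 7/16z + 23/16z(1+4/11z) = 1 + z + 23/44z²
  R(z) = 1 + z + 23/44z².

Need |R(x)|<1, x<0.
x=-1.05: |R|=0.5263
R=1: x+23/44x²=0 ⇒ x=−44/23=-1.9130; min R=1−1/(4·23/44)=0.5217>−1
Confirm numerically:
  x=-1.484: |R|=0.66718 <1
  x=-1.249: |R|=0.56646 <1
  x=-0.820: |R|=0.53148 <1
  x=-2.456: |R|=1.69706 >1
  x=-2.290: |R|=1.45123 >1
  x=-2.017: |R|=1.10961 >1
Interval (-1.9130, 0).

z* = -1.9130.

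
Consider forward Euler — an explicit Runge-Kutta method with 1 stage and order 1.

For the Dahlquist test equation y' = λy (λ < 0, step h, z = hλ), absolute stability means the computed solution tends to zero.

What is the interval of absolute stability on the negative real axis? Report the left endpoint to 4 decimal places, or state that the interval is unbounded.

With y'=λy (z=hλ):
  order 1, 1-stage ⇒ R(z)=1+z
  (e.g. R(-0.77)=0.23000, |R|=0.23000)

Need |R(x)|<1, x<0.
x=-0.77: |R|=0.2300
|R(-1.67)|=0.6700 |R(-1.58)|=0.5800 |R(-1.09)|=0.0900
Bisect:
  x_lo=-2.8656 |R|=1.8656  x_hi=-0.2992 |R|=0.7008
  mid=-1.58242 |R|=0.58242 →hi
  mid=-2.22402 |R|=1.22402 →lo
  mid=-1.90322 |R|=0.90322 →hi
  mid=-2.06362 |R|=1.06362 →lo
  mid=-1.98342 |R|=0.98342 →hi
  mid=-2.02352 |R|=1.02352 →lo
  mid=-2.00347 |R|=1.00347 →lo
  mid=-1.99344 |R|=0.99344 →hi
  mid=-1.99846 |R|=0.99846 →hi
  mid=-2.00096 |R|=1.00096 →lo
  ...
  [-2.00002,-1.99987] ⇒ x*=-2.0000
So |R|<1 on (-2.0000, 0).

(-2.0000, 0).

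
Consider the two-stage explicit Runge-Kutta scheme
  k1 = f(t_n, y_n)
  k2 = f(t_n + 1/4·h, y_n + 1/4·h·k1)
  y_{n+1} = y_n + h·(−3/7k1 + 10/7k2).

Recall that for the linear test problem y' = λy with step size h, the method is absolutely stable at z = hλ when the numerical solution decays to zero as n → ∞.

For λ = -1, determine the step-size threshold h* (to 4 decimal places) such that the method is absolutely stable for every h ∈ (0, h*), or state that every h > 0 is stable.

(-2.8000,0); λ=-1 ⇒ h* = (14/5)/1 = 2.8000.

On y'=λy, z=hλ:
  k1=λy_n ⇒ h·k1=z·y_n;  k2=λ(1+1/4z)y_n ⇒ h·k2=z(1+1/4z)y_n
  y_{n+1}/y_n = 1 − 3/7z + 10/7z(1+1/4z) = 1 + z + 5/14z²
  Hence R(z) = 1 + z + 5/14z².

Need |R(x)|<1, x<0.
x=-0.91: |R|=0.3857
R=1: x+5/14x²=0 ⇒ x=−14/5=-2.8000; min R=1−1/(4·5/14)=0.3000>−1
Confirm numerically:
  x=-2.224: |R|=0.54249 <1
  x=-2.056: |R|=0.45369 <1
  x=-1.300: |R|=0.30357 <1
  x=-3.379: |R|=1.69873 >1
  x=-3.206: |R|=1.46487 >1
Interval (-2.8000, 0).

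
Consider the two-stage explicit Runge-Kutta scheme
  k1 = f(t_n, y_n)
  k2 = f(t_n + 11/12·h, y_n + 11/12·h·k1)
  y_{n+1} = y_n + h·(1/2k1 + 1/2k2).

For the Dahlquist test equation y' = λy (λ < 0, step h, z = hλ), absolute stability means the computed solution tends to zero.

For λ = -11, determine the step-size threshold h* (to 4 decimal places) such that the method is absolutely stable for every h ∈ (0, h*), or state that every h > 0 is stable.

On y'=λy, z=hλ:
  k1=λy_n ⇒ h·k1=z·y_n;  k2=λ(1+11/12z)y_n ⇒ h·k2=z(1+11/12z)y_n
  y_{n+1}/y_n = 1 + 1/2z + 1/2z(1+11/12z) = 1 + z + 11/24z²
  ⇒ R(z) = 1 + z + 11/24z².

Solve |R(x)|<1 on ℝ⁻.
x=-0.5: |R|=0.6146
R=1: x+11/24x²=0 ⇒ x=−24/11=-2.1818; min R=1−1/(4·11/24)=0.4545>−1
Confirm numerically:
  x=-2.025: |R|=0.85445 <1
  x=-1.448: |R|=0.51299 <1
  x=-1.145: |R|=0.45589 <1
  x=-0.975: |R|=0.46070 <1
  x=-2.536: |R|=1.41168 >1
  x=-2.518: |R|=1.38798 >1
So |R|<1 on (-2.1818, 0).

(-2.1818,0); λ=-11 ⇒ h* = (24/11)/11 = 0.1983.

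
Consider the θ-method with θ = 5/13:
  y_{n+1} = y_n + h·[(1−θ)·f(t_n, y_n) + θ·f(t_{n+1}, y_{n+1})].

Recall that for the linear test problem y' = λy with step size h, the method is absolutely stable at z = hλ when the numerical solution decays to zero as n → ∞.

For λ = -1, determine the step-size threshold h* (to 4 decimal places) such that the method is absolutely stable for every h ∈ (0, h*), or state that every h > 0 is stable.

Set f=λy, z=hλ:
  y_{n+1} = y_n + z·[8/13·y_n + 5/13·y_{n+1}] ⇒ (1 − 5/13z)y_{n+1} = (1 + 8/13z)y_n
  Hence R(z) = (1 + 8/13z)/(1 − 5/13z).

Need |R(x)|<1, x<0.
x=-0.35: |R|=0.6915
R=−1: 1+8/13x = −1+5/13x ⇒ -3/13x=2 ⇒ x=2/(-3/13)=-8.6667
Confirm numerically:
  x=-6.795: |R|=0.88047 <1
  x=-6.516: |R|=0.85845 <1
  x=-6.297: |R|=0.84019 <1
  x=-9.250: |R|=1.02954 >1
  x=-8.966: |R|=1.01553 >1
So |R|<1 on (-8.6667, 0).

(-8.6667,0); λ=-1 ⇒ h* = (26/3)/1 = 8.6667.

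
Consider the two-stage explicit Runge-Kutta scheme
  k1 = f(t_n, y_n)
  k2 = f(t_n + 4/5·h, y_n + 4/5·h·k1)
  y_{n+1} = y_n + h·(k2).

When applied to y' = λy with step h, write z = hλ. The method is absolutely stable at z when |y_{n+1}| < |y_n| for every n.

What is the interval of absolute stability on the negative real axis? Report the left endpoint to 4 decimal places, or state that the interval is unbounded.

On y'=λy, z=hλ:
  k1=λy_n ⇒ h·k1=z·y_n;  k2=λ(1+4/5z)y_n ⇒ h·k2=z(1+4/5z)y_n
  y_{n+1}/y_n = 1 + z(1+4/5z) = 1 + z + 4/5z²
  ⇒ R(z) = 1 + z + 4/5z².

Solve |R(x)|<1 on ℝ⁻.
x=-1.3: |R|=1.0520
R=1: x+4/5x²=0 ⇒ x=−5/4=-1.2500; min R=1−1/(4·4/5)=0.6875>−1
Confirm numerically:
  x=-1.186: |R|=0.93928 <1
  x=-1.091: |R|=0.86122 <1
  x=-1.039: |R|=0.82462 <1
  x=-1.510: |R|=1.31408 >1
  x=-1.401: |R|=1.16924 >1
So |R|<1 on (-1.2500, 0).

(-1.2500, 0).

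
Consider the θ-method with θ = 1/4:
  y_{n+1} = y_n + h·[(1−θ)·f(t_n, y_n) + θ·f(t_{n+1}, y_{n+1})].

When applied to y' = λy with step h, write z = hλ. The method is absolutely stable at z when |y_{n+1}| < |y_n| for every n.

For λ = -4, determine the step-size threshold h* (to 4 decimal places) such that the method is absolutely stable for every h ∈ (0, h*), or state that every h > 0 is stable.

(-4.0000,0); λ=-4 ⇒ h* = (4)/4 = 1.0000.

On y'=λy, z=hλ:
  y_{n+1} = y_n + z·[3/4·y_n + 1/4·y_{n+1}] ⇒ (1 − 1/4z)y_{n+1} = (1 + 3/4z)y_n
  ⇒ R(z) = (1 + 3/4z)/(1 − 1/4z).

Boundary: |R(x)|=1, x<0.
x=-1.21: |R|=0.0710
R=−1: 1+3/4x = −1+1/4x ⇒ -1/2x=2 ⇒ x=2/(-1/2)=-4.0000
Confirm numerically:
  x=-3.766: |R|=0.93974 <1
  x=-3.480: |R|=0.86096 <1
  x=-2.354: |R|=0.48190 <1
  x=-1.607: |R|=0.14642 <1
  x=-4.492: |R|=1.11587 >1
  x=-4.216: |R|=1.05258 >1
Stable set (-4.0000, 0).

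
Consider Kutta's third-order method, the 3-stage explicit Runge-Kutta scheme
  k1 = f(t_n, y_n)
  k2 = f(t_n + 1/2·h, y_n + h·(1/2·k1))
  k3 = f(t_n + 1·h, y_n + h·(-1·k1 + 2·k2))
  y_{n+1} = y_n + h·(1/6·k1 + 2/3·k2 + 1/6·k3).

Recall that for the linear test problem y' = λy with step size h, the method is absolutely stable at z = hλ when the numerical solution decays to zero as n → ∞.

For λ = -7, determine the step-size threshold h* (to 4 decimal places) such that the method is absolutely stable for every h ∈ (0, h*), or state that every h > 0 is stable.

With y'=λy (z=hλ):
  order 3, 3-stage ⇒ R(z)=1+z+z^2/2+z^3/6
  (e.g. R(-1.67)=-0.05179, |R|=0.05179)

Find x<0 with |R(x)|<1.
x=-1.67: |R|=0.0518
|R(-2.33)|=0.7238 |R(-2.19)|=0.5425 |R(-1.36)|=0.1456
Bisect:
  x_lo=-2.8460 |R|=1.6381  x_hi=-0.2092 |R|=0.8112
  mid=-1.52757 |R|=0.04507 →hi
  mid=-2.18678 |R|=0.53865 →hi
  mid=-2.51639 |R|=1.00600 →lo
  mid=-2.35159 |R|=0.75397 →hi
  mid=-2.43399 |R|=0.87512 →hi
  mid=-2.47519 |R|=0.93930 →hi
  mid=-2.49579 |R|=0.97233 →hi
  mid=-2.50609 |R|=0.98909 →hi
  mid=-2.51124 |R|=0.99752 →hi
  mid=-2.51381 |R|=1.00176 →lo
  ...
  [-2.51285,-2.51269] ⇒ x*=-2.5127
So |R|<1 on (-2.5127, 0).

(-2.5127,0); λ=-7 ⇒ h* = 0.3590.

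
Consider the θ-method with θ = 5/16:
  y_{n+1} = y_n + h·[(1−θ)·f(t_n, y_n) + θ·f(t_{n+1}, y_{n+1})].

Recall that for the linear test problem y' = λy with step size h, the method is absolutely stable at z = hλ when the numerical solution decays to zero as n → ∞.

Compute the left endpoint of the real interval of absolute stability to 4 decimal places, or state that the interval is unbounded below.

left endpoint -5.3333.

Set f=λy, z=hλ:
  y_{n+1} = y_n + z·[11/16·y_n + 5/16·y_{n+1}] ⇒ (1 − 5/16z)y_{n+1} = (1 + 11/16z)y_n
  Hence R(z) = (1 + 11/16z)/(1 − 5/16z).

Solve |R(x)|<1 on ℝ⁻.
x=-0.65: |R|=0.4597
R=−1: 1+11/16x = −1+5/16x ⇒ -3/8x=2 ⇒ x=2/(-3/8)=-5.3333
Confirm numerically:
  x=-4.069: |R|=0.79128 <1
  x=-3.649: |R|=0.70489 <1
  x=-3.070: |R|=0.56683 <1
  x=-5.811: |R|=1.06361 >1
  x=-5.800: |R|=1.06222 >1
  x=-5.653: |R|=1.04333 >1
Interval (-5.3333, 0).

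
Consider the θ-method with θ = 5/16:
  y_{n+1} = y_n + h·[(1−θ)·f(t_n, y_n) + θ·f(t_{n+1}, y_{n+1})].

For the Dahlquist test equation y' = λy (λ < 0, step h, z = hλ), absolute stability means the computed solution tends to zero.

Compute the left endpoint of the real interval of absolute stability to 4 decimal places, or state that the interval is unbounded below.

z* = -5.3333.

On y'=λy, z=hλ:
  y_{n+1} = y_n + z·[11/16·y_n + 5/16·y_{n+1}] ⇒ (1 − 5/16z)y_{n+1} = (1 + 11/16z)y_n
  R(z) = (1 + 11/16z)/(1 − 5/16z).

Boundary: |R(x)|=1, x<0.
x=-0.44: |R|=0.6132
R=−1: 1+11/16x = −1+5/16x ⇒ -3/8x=2 ⇒ x=2/(-3/8)=-5.3333
Confirm numerically:
  x=-4.137: |R|=0.80433 <1
  x=-3.717: |R|=0.71959 <1
  x=-3.581: |R|=0.68990 <1
  x=-2.990: |R|=0.54572 <1
  x=-5.870: |R|=1.07100 >1
  x=-5.731: |R|=1.05343 >1
  x=-5.429: |R|=1.01330 >1
So |R|<1 on (-5.3333, 0).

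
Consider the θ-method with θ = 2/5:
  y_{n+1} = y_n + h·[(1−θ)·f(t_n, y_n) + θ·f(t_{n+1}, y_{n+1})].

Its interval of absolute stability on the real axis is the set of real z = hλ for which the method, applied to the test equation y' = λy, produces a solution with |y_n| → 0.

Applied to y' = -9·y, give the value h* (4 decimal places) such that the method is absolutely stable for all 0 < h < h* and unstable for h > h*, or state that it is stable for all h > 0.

(-10.0000,0); λ=-9 ⇒ h* = (10)/9 = 1.1111.

On y'=λy, z=hλ:
  y_{n+1} = y_n + z·[3/5·y_n + 2/5·y_{n+1}] ⇒ (1 − 2/5z)y_{n+1} = (1 + 3/5z)y_n
  ⇒ R(z) = (1 + 3/5z)/(1 − 2/5z).

Need |R(x)|<1, x<0.
x=-1.67: |R|=0.0012
R=−1: 1+3/5x = −1+2/5x ⇒ -1/5x=2 ⇒ x=2/(-1/5)=-10.0000
Confirm numerically:
  x=-8.604: |R|=0.93714 <1
  x=-7.666: |R|=0.88521 <1
  x=-5.279: |R|=0.69655 <1
  x=-10.465: |R|=1.01793 >1
  x=-10.026: |R|=1.00104 >1
Stable set (-10.0000, 0).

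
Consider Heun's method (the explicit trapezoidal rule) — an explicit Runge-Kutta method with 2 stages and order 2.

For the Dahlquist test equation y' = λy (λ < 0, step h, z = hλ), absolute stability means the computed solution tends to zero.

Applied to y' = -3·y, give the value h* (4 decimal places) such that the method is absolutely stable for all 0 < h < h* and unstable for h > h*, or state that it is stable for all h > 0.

(-2.0000,0); λ=-3 ⇒ h* = 0.6667.

Test eqn y'=λy, z=hλ:
  order 2, 2-stage ⇒ R(z)=1+z+z^2/2
  (e.g. R(-1.09)=0.50405, |R|=0.50405)

Solve |R(x)|<1 on ℝ⁻.
x=-1.09: |R|=0.5040
|R(-1.62)|=0.6922 |R(-1.55)|=0.6513 |R(-0.58)|=0.5882
Bisect:
  x_lo=-2.4118 |R|=1.4966  x_hi=-0.3378 |R|=0.7193
  mid=-1.37477 |R|=0.57022 →hi
  mid=-1.89327 |R|=0.89896 →hi
  mid=-2.15252 |R|=1.16415 →lo
  mid=-2.02289 |R|=1.02316 →lo
  mid=-1.95808 |R|=0.95896 →hi
  mid=-1.99049 |R|=0.99053 →hi
  mid=-2.00669 |R|=1.00671 →lo
  mid=-1.99859 |R|=0.99859 →hi
  mid=-2.00264 |R|=1.00264 →lo
  ...
  [-2.00011,-1.99998] ⇒ x*=-2.0000
Stable set (-2.0000, 0).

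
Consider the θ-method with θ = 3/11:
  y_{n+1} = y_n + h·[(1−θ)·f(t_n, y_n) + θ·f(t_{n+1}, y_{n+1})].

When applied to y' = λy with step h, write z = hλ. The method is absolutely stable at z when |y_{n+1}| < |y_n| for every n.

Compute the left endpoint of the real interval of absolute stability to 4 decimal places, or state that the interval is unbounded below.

Set f=λy, z=hλ:
  y_{n+1} = y_n + z·[8/11·y_n + 3/11·y_{n+1}] ⇒ (1 − 3/11z)y_{n+1} = (1 + 8/11z)y_n
  R(z) = (1 + 8/11z)/(1 − 3/11z).

Boundary: |R(x)|=1, x<0.
x=-1.05: |R|=0.1837
R=−1: 1+8/11x = −1+3/11x ⇒ -5/11x=2 ⇒ x=2/(-5/11)=-4.4000
Confirm numerically:
  x=-4.122: |R|=0.94051 <1
  x=-3.491: |R|=0.78834 <1
  x=-2.684: |R|=0.54965 <1
  x=-2.064: |R|=0.32061 <1
  x=-4.873: |R|=1.09231 >1
  x=-4.866: |R|=1.09102 >1
  x=-4.725: |R|=1.06455 >1
Stable set (-4.4000, 0).

z* = -4.4000.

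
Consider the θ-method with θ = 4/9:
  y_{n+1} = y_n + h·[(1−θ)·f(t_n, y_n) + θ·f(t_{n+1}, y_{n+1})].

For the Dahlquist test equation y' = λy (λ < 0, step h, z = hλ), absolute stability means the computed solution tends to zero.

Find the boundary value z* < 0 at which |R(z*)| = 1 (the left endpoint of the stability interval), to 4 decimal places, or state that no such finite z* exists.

On y'=λy, z=hλ:
  y_{n+1} = y_n + z·[5/9·y_n + 4/9·y_{n+1}] ⇒ (1 − 4/9z)y_{n+1} = (1 + 5/9z)y_n
  R(z) = (1 + 5/9z)/(1 − 4/9z).

Find x<0 with |R(x)|<1.
x=-1.2: |R|=0.2174
R=−1: 1+5/9x = −1+4/9x ⇒ -1/9x=2 ⇒ x=2/(-1/9)=-18.0000
Confirm numerically:
  x=-15.115: |R|=0.95847 <1
  x=-14.370: |R|=0.94540 <1
  x=-9.424: |R|=0.81634 <1
  x=-8.021: |R|=0.75711 <1
  x=-18.195: |R|=1.00238 >1
  x=-18.084: |R|=1.00103 >1
  x=-18.077: |R|=1.00095 >1
So |R|<1 on (-18.0000, 0).

left endpoint -18.0000.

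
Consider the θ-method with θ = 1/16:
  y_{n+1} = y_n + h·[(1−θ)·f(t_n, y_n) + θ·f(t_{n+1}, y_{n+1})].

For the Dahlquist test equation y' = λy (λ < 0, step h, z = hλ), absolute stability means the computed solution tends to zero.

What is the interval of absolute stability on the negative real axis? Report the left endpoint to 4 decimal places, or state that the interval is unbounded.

z∈(-2.2857,0).

Set f=λy, z=hλ:
  y_{n+1} = y_n + z·[15/16·y_n + 1/16·y_{n+1}] ⇒ (1 − 1/16z)y_{n+1} = (1 + 15/16z)y_n
  so R(z) = (1 + 15/16z)/(1 − 1/16z).

Boundary: |R(x)|=1, x<0.
x=-0.51: |R|=0.5058
R=−1: 1+15/16x = −1+1/16x ⇒ -7/8x=2 ⇒ x=2/(-7/8)=-2.2857
Confirm numerically:
  x=-2.204: |R|=0.93716 <1
  x=-1.689: |R|=0.52773 <1
  x=-1.307: |R|=0.20830 <1
  x=-1.153: |R|=0.07550 <1
  x=-2.718: |R|=1.32333 >1
  x=-2.448: |R|=1.12316 >1
So |R|<1 on (-2.2857, 0).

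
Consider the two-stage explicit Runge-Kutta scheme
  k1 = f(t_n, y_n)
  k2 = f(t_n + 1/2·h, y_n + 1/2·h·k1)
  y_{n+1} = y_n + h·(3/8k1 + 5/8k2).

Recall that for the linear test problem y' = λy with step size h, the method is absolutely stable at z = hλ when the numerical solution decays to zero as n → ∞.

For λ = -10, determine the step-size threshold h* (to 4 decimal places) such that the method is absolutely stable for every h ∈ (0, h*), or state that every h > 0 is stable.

(-3.2000,0); λ=-10 ⇒ h* = (16/5)/10 = 0.3200.

Set f=λy, z=hλ:
  k1=λy_n ⇒ h·k1=z·y_n;  k2=λ(1+1/2z)y_n ⇒ h·k2=z(1+1/2z)y_n
  y_{n+1}/y_n = 1 + 3/8z + 5/8z(1+1/2z) = 1 + z + 5/16z²
  Hence R(z) = 1 + z + 5/16z².

Need |R(x)|<1, x<0.
x=-1.25: |R|=0.2383
R=1: x+5/16x²=0 ⇒ x=−16/5=-3.2000; min R=1−1/(4·5/16)=0.2000>−1
Confirm numerically:
  x=-2.545: |R|=0.47907 <1
  x=-1.923: |R|=0.23260 <1
  x=-1.845: |R|=0.21876 <1
  x=-3.633: |R|=1.49159 >1
  x=-3.374: |R|=1.18346 >1
  x=-3.267: |R|=1.06840 >1
Interval (-3.2000, 0).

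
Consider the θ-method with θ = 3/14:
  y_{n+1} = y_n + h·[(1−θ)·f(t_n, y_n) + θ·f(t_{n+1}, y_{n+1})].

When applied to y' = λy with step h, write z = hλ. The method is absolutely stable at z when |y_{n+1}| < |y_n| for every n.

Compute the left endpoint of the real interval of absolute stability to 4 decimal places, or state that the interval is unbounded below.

Test eqn y'=λy, z=hλ:
  y_{n+1} = y_n + z·[11/14·y_n + 3/14·y_{n+1}] ⇒ (1 − 3/14z)y_{n+1} = (1 + 11/14z)y_n
  Hence R(z) = (1 + 11/14z)/(1 − 3/14z).

Find x<0 with |R(x)|<1.
x=-0.62: |R|=0.4527
R=−1: 1+11/14x = −1+3/14x ⇒ -4/7x=2 ⇒ x=2/(-4/7)=-3.5000
Confirm numerically:
  x=-2.691: |R|=0.70679 <1
  x=-1.964: |R|=0.38226 <1
  x=-1.732: |R|=0.26318 <1
  x=-3.869: |R|=1.11528 >1
  x=-3.689: |R|=1.06032 >1
  x=-3.667: |R|=1.05344 >1
Stable set (-3.5000, 0).

left endpoint -3.5000.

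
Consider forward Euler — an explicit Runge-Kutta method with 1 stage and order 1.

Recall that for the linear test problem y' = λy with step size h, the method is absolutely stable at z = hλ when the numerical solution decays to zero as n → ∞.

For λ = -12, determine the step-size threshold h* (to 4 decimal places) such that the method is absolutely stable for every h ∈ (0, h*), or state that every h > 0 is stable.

(-2.0000,0); λ=-12 ⇒ h* = 0.1667.

Test eqn y'=λy, z=hλ:
  order 1, 1-stage ⇒ R(z)=1+z
  (e.g. R(-0.35)=0.65000, |R|=0.65000)

Need |R(x)|<1, x<0.
x=-0.35: |R|=0.6500
|R(-2.3)|=1.3000 |R(-2.21)|=1.2100 |R(-2.14)|=1.1400
Bisect:
  x_lo=-2.8765 |R|=1.8765  x_hi=-0.2305 |R|=0.7695
  mid=-1.55349 |R|=0.55349 →hi
  mid=-2.21498 |R|=1.21498 →lo
  mid=-1.88423 |R|=0.88423 →hi
  mid=-2.04961 |R|=1.04961 →lo
  mid=-1.96692 |R|=0.96692 →hi
  mid=-2.00826 |R|=1.00826 →lo
  mid=-1.98759 |R|=0.98759 →hi
  mid=-1.99793 |R|=0.99793 →hi
  mid=-2.00310 |R|=1.00310 →lo
  mid=-2.00051 |R|=1.00051 →lo
  ...
  [-2.00003,-1.99987] ⇒ x*=-2.0000
Interval (-2.0000, 0).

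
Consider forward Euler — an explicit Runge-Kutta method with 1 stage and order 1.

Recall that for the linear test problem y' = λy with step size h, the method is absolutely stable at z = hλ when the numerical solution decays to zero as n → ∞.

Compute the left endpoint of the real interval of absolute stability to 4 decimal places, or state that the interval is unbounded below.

z* = -2.0000.

On y'=λy, z=hλ:
  order 1, 1-stage ⇒ R(z)=1+z
  (e.g. R(-0.88)=0.12000, |R|=0.12000)

Solve |R(x)|<1 on ℝ⁻.
x=-0.88: |R|=0.1200
|R(-2.09)|=1.0900 |R(-1.33)|=0.3300 |R(-1.27)|=0.2700
Bisect:
  x_lo=-2.3511 |R|=1.3511  x_hi=-0.2927 |R|=0.7073
  mid=-1.32191 |R|=0.32191 →hi
  mid=-1.83650 |R|=0.83650 →hi
  mid=-2.09380 |R|=1.09380 →lo
  mid=-1.96515 |R|=0.96515 →hi
  mid=-2.02947 |R|=1.02947 →lo
  mid=-1.99731 |R|=0.99731 →hi
  mid=-2.01339 |R|=1.01339 →lo
  mid=-2.00535 |R|=1.00535 →lo
  ...
  [-2.00008,-1.99995] ⇒ x*=-2.0000
So |R|<1 on (-2.0000, 0).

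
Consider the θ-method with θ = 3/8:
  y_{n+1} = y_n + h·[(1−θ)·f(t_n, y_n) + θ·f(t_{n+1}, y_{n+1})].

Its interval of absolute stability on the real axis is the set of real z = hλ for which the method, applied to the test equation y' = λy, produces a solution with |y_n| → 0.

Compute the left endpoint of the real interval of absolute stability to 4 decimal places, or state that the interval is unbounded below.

left endpoint -8.0000.

Test eqn y'=λy, z=hλ:
  y_{n+1} = y_n + z·[5/8·y_n + 3/8·y_{n+1}] ⇒ (1 − 3/8z)y_{n+1} = (1 + 5/8z)y_n
  Hence R(z) = (1 + 5/8z)/(1 − 3/8z).

Need |R(x)|<1, x<0.
x=-0.68: |R|=0.4582
R=−1: 1+5/8x = −1+3/8x ⇒ -1/4x=2 ⇒ x=2/(-1/4)=-8.0000
Confirm numerically:
  x=-4.145: |R|=0.62271 <1
  x=-3.822: |R|=0.57074 <1
  x=-3.475: |R|=0.50882 <1
  x=-8.575: |R|=1.03410 >1
  x=-8.217: |R|=1.01329 >1
Stable set (-8.0000, 0).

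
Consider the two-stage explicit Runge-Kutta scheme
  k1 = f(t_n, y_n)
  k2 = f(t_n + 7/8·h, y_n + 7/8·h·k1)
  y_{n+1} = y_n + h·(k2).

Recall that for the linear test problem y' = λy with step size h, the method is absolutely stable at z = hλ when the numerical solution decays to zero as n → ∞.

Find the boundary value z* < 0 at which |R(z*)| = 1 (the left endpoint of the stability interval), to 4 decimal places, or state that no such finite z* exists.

With y'=λy (z=hλ):
  k1=λy_n ⇒ h·k1=z·y_n;  k2=λ(1+7/8z)y_n ⇒ h·k2=z(1+7/8z)y_n
  y_{n+1}/y_n = 1 + z(1+7/8z) = 1 + z + 7/8z²
  R(z) = 1 + z + 7/8z².

Solve |R(x)|<1 on ℝ⁻.
x=-1.15: |R|=1.0072
R=1: x+7/8x²=0 ⇒ x=−8/7=-1.1429; min R=1−1/(4·7/8)=0.7143>−1
Confirm numerically:
  x=-1.049: |R|=0.91385 <1
  x=-0.749: |R|=0.74188 <1
  x=-0.485: |R|=0.72082 <1
  x=-1.725: |R|=1.87867 >1
  x=-1.285: |R|=1.15982 >1
Interval (-1.1429, 0).

z* = -1.1429.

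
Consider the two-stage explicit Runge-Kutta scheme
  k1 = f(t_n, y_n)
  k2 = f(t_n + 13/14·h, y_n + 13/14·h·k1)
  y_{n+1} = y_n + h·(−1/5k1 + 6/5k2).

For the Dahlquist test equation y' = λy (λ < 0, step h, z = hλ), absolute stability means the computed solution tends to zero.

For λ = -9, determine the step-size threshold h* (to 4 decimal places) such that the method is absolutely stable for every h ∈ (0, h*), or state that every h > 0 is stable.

With y'=λy (z=hλ):
  k1=λy_n ⇒ h·k1=z·y_n;  k2=λ(1+13/14z)y_n ⇒ h·k2=z(1+13/14z)y_n
  y_{n+1}/y_n = 1 − 1/5z + 6/5z(1+13/14z) = 1 + z + 39/35z²
  ⇒ R(z) = 1 + z + 39/35z².

Solve |R(x)|<1 on ℝ⁻.
x=-0.5: |R|=0.7786
R=1: x+39/35x²=0 ⇒ x=−35/39=-0.8974; min R=1−1/(4·39/35)=0.7756>−1
Confirm numerically:
  x=-0.875: |R|=0.97813 <1
  x=-0.779: |R|=0.89719 <1
  x=-0.532: |R|=0.78337 <1
  x=-0.416: |R|=0.77683 <1
  x=-1.294: |R|=1.57180 >1
  x=-1.049: |R|=1.17716 >1
Interval (-0.8974, 0).

(-0.8974,0); λ=-9 ⇒ h* = (35/39)/9 = 0.0997.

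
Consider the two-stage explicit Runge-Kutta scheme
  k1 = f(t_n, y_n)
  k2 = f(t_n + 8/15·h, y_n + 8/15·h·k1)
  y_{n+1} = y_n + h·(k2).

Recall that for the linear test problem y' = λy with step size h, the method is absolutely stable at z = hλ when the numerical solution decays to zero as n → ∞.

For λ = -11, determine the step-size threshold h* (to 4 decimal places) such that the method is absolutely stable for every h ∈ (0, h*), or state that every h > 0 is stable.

On y'=λy, z=hλ:
  k1=λy_n ⇒ h·k1=z·y_n;  k2=λ(1+8/15z)y_n ⇒ h·k2=z(1+8/15z)y_n
  y_{n+1}/y_n = 1 + z(1+8/15z) = 1 + z + 8/15z²
  so R(z) = 1 + z + 8/15z².

Solve |R(x)|<1 on ℝ⁻.
x=-0.86: |R|=0.5345
R=1: x+8/15x²=0 ⇒ x=−15/8=-1.8750; min R=1−1/(4·8/15)=0.5312>−1
Confirm numerically:
  x=-1.258: |R|=0.58603 <1
  x=-1.177: |R|=0.56184 <1
  x=-0.823: |R|=0.53824 <1
  x=-2.426: |R|=1.71292 >1
  x=-2.255: |R|=1.45701 >1
  x=-2.252: |R|=1.45280 >1
Interval (-1.8750, 0).

(-1.8750,0); λ=-11 ⇒ h* = (15/8)/11 = 0.1705.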